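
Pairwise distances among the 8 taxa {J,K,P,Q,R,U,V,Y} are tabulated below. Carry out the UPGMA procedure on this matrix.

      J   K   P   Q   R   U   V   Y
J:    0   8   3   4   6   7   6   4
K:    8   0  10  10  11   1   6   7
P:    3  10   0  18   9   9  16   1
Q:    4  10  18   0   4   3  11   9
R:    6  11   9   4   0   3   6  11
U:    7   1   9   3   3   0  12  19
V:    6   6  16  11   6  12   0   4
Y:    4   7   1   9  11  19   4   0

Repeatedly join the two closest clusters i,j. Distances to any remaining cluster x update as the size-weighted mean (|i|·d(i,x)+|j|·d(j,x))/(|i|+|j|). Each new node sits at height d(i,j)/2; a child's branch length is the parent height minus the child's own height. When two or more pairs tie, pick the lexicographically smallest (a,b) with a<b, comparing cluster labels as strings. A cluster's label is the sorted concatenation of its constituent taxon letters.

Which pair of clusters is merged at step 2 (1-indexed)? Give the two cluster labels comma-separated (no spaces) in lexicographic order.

P,Y

step 1: merge (K,U) at d=1; branch lengths K→1/2, U→1/2; new cluster KU
  updated: d(J,KU)=15/2, d(KU,P)=19/2, d(KU,Q)=13/2, d(KU,R)=7, d(KU,V)=9, d(KU,Y)=13
step 2: merge (P,Y) at d=1; branch lengths P→1/2, Y→1/2; new cluster PY
  updated: d(J,PY)=7/2, d(KU,PY)=45/4, d(PY,Q)=27/2, d(PY,R)=10, d(PY,V)=10
step 3: merge (J,PY) at d=7/2; branch lengths J→7/4, PY→5/4; new cluster JPY
  updated: d(JPY,KU)=10, d(JPY,Q)=31/3, d(JPY,R)=26/3, d(JPY,V)=26/3
step 4: merge (Q,R) at d=4; branch lengths Q→2, R→2; new cluster QR
  updated: d(JPY,QR)=19/2, d(KU,QR)=27/4, d(QR,V)=17/2
step 5: merge (KU,QR) at d=27/4; branch lengths KU→23/8, QR→11/8; new cluster KQRU
  updated: d(JPY,KQRU)=39/4, d(KQRU,V)=35/4
step 6: merge (JPY,V) at d=26/3; branch lengths JPY→31/12, V→13/3; new cluster JPVY
  updated: d(JPVY,KQRU)=19/2
step 7: merge (JPVY,KQRU) at d=19/2; branch lengths JPVY→5/12, KQRU→11/8; new cluster JKPQRUVY
final tree: (((J:7/4,(P:1/2,Y:1/2):5/4):31/12,V:13/3):5/12,((K:1/2,U:1/2):23/8,(Q:2,R:2):11/8):11/8)
total length: 527/24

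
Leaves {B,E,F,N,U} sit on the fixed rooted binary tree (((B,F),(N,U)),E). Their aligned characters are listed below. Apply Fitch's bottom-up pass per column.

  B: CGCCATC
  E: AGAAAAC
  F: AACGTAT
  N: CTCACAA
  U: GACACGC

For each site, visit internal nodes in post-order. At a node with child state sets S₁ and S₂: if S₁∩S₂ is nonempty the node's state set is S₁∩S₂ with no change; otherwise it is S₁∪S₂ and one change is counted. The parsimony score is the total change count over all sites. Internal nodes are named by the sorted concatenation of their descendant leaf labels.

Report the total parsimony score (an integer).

BF@0: {C} ∪ {A} = {A,C} (union, +1)
NU@0: {C} ∪ {G} = {C,G} (union, +1)
BFNU@0: {A,C} ∩ {C,G} = {C} (intersection, +0)
BEFNU@0: {C} ∪ {A} = {A,C} (union, +1)
BF@1: {G} ∪ {A} = {A,G} (union, +1)
NU@1: {T} ∪ {A} = {A,T} (union, +1)
BFNU@1: {A,G} ∩ {A,T} = {A} (intersection, +0)
BEFNU@1: {A} ∪ {G} = {A,G} (union, +1)
BF@2: {C} ∩ {C} = {C} (intersection, +0)
NU@2: {C} ∩ {C} = {C} (intersection, +0)
BFNU@2: {C} ∩ {C} = {C} (intersection, +0)
BEFNU@2: {C} ∪ {A} = {A,C} (union, +1)
BF@3: {C} ∪ {G} = {C,G} (union, +1)
NU@3: {A} ∩ {A} = {A} (intersection, +0)
BFNU@3: {C,G} ∪ {A} = {A,C,G} (union, +1)
BEFNU@3: {A,C,G} ∩ {A} = {A} (intersection, +0)
BF@4: {A} ∪ {T} = {A,T} (union, +1)
NU@4: {C} ∩ {C} = {C} (intersection, +0)
BFNU@4: {A,T} ∪ {C} = {A,C,T} (union, +1)
BEFNU@4: {A,C,T} ∩ {A} = {A} (intersection, +0)
BF@5: {T} ∪ {A} = {A,T} (union, +1)
NU@5: {A} ∪ {G} = {A,G} (union, +1)
BFNU@5: {A,T} ∩ {A,G} = {A} (intersection, +0)
BEFNU@5: {A} ∩ {A} = {A} (intersection, +0)
BF@6: {C} ∪ {T} = {C,T} (union, +1)
NU@6: {A} ∪ {C} = {A,C} (union, +1)
BFNU@6: {C,T} ∩ {A,C} = {C} (intersection, +0)
BEFNU@6: {C} ∩ {C} = {C} (intersection, +0)
per-site changes: [3, 3, 1, 2, 2, 2, 2]; total = 15

15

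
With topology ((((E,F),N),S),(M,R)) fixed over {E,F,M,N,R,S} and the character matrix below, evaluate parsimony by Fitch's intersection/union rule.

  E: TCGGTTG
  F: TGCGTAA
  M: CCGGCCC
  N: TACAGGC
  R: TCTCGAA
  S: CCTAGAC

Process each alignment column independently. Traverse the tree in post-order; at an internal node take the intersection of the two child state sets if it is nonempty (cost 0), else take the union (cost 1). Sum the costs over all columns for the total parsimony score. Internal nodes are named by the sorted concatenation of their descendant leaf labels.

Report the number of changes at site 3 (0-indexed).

[col 0] EF: children E:{T}, F:{T} ∩→ {T}; cost 0
[col 0] EFN: children EF:{T}, N:{T} ∩→ {T}; cost 0
[col 0] EFNS: children EFN:{T}, S:{C} ∪→ {C,T}; cost 1
[col 0] MR: children M:{C}, R:{T} ∪→ {C,T}; cost 1
[col 0] EFMNRS: children EFNS:{C,T}, MR:{C,T} ∩→ {C,T}; cost 0
[col 1] EF: children E:{C}, F:{G} ∪→ {C,G}; cost 1
[col 1] EFN: children EF:{C,G}, N:{A} ∪→ {A,C,G}; cost 1
[col 1] EFNS: children EFN:{A,C,G}, S:{C} ∩→ {C}; cost 0
[col 1] MR: children M:{C}, R:{C} ∩→ {C}; cost 0
[col 1] EFMNRS: children EFNS:{C}, MR:{C} ∩→ {C}; cost 0
[col 2] EF: children E:{G}, F:{C} ∪→ {C,G}; cost 1
[col 2] EFN: children EF:{C,G}, N:{C} ∩→ {C}; cost 0
[col 2] EFNS: children EFN:{C}, S:{T} ∪→ {C,T}; cost 1
[col 2] MR: children M:{G}, R:{T} ∪→ {G,T}; cost 1
[col 2] EFMNRS: children EFNS:{C,T}, MR:{G,T} ∩→ {T}; cost 0
[col 3] EF: children E:{G}, F:{G} ∩→ {G}; cost 0
[col 3] EFN: children EF:{G}, N:{A} ∪→ {A,G}; cost 1
[col 3] EFNS: children EFN:{A,G}, S:{A} ∩→ {A}; cost 0
[col 3] MR: children M:{G}, R:{C} ∪→ {C,G}; cost 1
[col 3] EFMNRS: children EFNS:{A}, MR:{C,G} ∪→ {A,C,G}; cost 1
[col 4] EF: children E:{T}, F:{T} ∩→ {T}; cost 0
[col 4] EFN: children EF:{T}, N:{G} ∪→ {G,T}; cost 1
[col 4] EFNS: children EFN:{G,T}, S:{G} ∩→ {G}; cost 0
[col 4] MR: children M:{C}, R:{G} ∪→ {C,G}; cost 1
[col 4] EFMNRS: children EFNS:{G}, MR:{C,G} ∩→ {G}; cost 0
[col 5] EF: children E:{T}, F:{A} ∪→ {A,T}; cost 1
[col 5] EFN: children EF:{A,T}, N:{G} ∪→ {A,G,T}; cost 1
[col 5] EFNS: children EFN:{A,G,T}, S:{A} ∩→ {A}; cost 0
[col 5] MR: children M:{C}, R:{A} ∪→ {A,C}; cost 1
[col 5] EFMNRS: children EFNS:{A}, MR:{A,C} ∩→ {A}; cost 0
[col 6] EF: children E:{G}, F:{A} ∪→ {A,G}; cost 1
[col 6] EFN: children EF:{A,G}, N:{C} ∪→ {A,C,G}; cost 1
[col 6] EFNS: children EFN:{A,C,G}, S:{C} ∩→ {C}; cost 0
[col 6] MR: children M:{C}, R:{A} ∪→ {A,C}; cost 1
[col 6] EFMNRS: children EFNS:{C}, MR:{A,C} ∩→ {C}; cost 0
per-site changes: [2, 2, 3, 3, 2, 3, 3]; total = 18

3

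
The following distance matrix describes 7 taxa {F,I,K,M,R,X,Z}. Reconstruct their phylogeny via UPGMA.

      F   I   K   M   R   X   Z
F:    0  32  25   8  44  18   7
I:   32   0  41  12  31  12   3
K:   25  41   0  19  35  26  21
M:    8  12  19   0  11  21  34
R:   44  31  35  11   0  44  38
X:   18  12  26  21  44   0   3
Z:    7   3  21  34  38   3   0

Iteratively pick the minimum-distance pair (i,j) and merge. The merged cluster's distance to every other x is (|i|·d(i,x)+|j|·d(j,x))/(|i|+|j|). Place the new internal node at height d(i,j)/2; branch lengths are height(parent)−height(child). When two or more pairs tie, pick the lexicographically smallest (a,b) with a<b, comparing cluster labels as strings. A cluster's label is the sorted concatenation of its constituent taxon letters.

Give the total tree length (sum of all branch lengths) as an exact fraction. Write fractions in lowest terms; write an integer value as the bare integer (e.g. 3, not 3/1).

step 1: merge (I,Z) at d=3; branch lengths I→3/2, Z→3/2; new cluster IZ
  updated: d(F,IZ)=39/2, d(IZ,K)=31, d(IZ,M)=23, d(IZ,R)=69/2, d(IZ,X)=15/2
step 2: merge (IZ,X) at d=15/2; branch lengths IZ→9/4, X→15/4; new cluster IXZ
  updated: d(F,IXZ)=19, d(IXZ,K)=88/3, d(IXZ,M)=67/3, d(IXZ,R)=113/3
step 3: merge (F,M) at d=8; branch lengths F→4, M→4; new cluster FM
  updated: d(FM,IXZ)=62/3, d(FM,K)=22, d(FM,R)=55/2
step 4: merge (FM,IXZ) at d=62/3; branch lengths FM→19/3, IXZ→79/12; new cluster FIMXZ
  updated: d(FIMXZ,K)=132/5, d(FIMXZ,R)=168/5
step 5: merge (FIMXZ,K) at d=132/5; branch lengths FIMXZ→43/15, K→66/5; new cluster FIKMXZ
  updated: d(FIKMXZ,R)=203/6
step 6: merge (FIKMXZ,R) at d=203/6; branch lengths FIKMXZ→223/60, R→203/12; new cluster FIKMRXZ
final tree: ((((F:4,M:4):19/3,((I:3/2,Z:3/2):9/4,X:15/4):79/12):43/15,K:66/5):223/60,R:203/12)
total length: 3997/60

3997/60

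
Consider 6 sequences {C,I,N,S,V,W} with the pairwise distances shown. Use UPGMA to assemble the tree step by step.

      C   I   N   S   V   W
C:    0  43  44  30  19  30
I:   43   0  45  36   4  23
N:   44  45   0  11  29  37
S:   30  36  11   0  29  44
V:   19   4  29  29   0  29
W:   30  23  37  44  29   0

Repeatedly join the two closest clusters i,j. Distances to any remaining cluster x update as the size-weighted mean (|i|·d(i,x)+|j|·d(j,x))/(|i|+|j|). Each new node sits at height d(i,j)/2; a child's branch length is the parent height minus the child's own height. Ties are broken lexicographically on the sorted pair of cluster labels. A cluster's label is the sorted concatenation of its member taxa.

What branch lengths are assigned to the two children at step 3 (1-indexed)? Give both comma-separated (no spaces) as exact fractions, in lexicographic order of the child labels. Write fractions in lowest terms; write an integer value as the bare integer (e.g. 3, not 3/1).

iteration 1: select I,V (d=4); attach at lengths (2, 2); label the merged cluster IV
  updated: d(C,IV)=31, d(IV,N)=37, d(IV,S)=65/2, d(IV,W)=26
iteration 2: select N,S (d=11); attach at lengths (11/2, 11/2); label the merged cluster NS
  updated: d(C,NS)=37, d(IV,NS)=139/4, d(NS,W)=81/2
iteration 3: select IV,W (d=26); attach at lengths (11, 13); label the merged cluster IVW
  updated: d(C,IVW)=92/3, d(IVW,NS)=110/3
iteration 4: select C,IVW (d=92/3); attach at lengths (46/3, 7/3); label the merged cluster CIVW
  updated: d(CIVW,NS)=147/4
iteration 5: select CIVW,NS (d=147/4); attach at lengths (73/24, 103/8); label the merged cluster CINSVW
final tree: ((C:46/3,((I:2,V:2):11,W:13):7/3):73/24,(N:11/2,S:11/2):103/8)
total length: 871/12

11,13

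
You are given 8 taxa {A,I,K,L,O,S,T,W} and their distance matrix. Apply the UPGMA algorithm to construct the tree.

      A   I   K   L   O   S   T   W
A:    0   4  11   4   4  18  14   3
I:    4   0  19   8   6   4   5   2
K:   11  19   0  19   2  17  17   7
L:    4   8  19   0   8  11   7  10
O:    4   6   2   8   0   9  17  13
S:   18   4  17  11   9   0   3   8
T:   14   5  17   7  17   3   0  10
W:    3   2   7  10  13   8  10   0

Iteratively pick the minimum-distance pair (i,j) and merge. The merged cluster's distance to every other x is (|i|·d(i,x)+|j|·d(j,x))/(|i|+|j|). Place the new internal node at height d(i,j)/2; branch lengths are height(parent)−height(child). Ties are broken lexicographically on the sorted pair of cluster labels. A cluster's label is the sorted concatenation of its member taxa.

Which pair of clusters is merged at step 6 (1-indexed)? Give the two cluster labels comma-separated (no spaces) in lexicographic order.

AILW,ST

step 1: merge (I,W) at d=2; branch lengths I→1, W→1; new cluster IW
  updated: d(A,IW)=7/2, d(IW,K)=13, d(IW,L)=9, d(IW,O)=19/2, d(IW,S)=6, d(IW,T)=15/2
step 2: merge (K,O) at d=2; branch lengths K→1, O→1; new cluster KO
  updated: d(A,KO)=15/2, d(IW,KO)=45/4, d(KO,L)=27/2, d(KO,S)=13, d(KO,T)=17
step 3: merge (S,T) at d=3; branch lengths S→3/2, T→3/2; new cluster ST
  updated: d(A,ST)=16, d(IW,ST)=27/4, d(KO,ST)=15, d(L,ST)=9
step 4: merge (A,IW) at d=7/2; branch lengths A→7/4, IW→3/4; new cluster AIW
  updated: d(AIW,KO)=10, d(AIW,L)=22/3, d(AIW,ST)=59/6
step 5: merge (AIW,L) at d=22/3; branch lengths AIW→23/12, L→11/3; new cluster AILW
  updated: d(AILW,KO)=87/8, d(AILW,ST)=77/8
step 6: merge (AILW,ST) at d=77/8; branch lengths AILW→55/48, ST→53/16; new cluster AILSTW
  updated: d(AILSTW,KO)=49/4
step 7: merge (AILSTW,KO) at d=49/4; branch lengths AILSTW→21/16, KO→41/8; new cluster AIKLOSTW
final tree: ((((A:7/4,(I:1,W:1):3/4):23/12,L:11/3):55/48,(S:3/2,T:3/2):53/16):21/16,(K:1,O:1):41/8)
total length: 1247/48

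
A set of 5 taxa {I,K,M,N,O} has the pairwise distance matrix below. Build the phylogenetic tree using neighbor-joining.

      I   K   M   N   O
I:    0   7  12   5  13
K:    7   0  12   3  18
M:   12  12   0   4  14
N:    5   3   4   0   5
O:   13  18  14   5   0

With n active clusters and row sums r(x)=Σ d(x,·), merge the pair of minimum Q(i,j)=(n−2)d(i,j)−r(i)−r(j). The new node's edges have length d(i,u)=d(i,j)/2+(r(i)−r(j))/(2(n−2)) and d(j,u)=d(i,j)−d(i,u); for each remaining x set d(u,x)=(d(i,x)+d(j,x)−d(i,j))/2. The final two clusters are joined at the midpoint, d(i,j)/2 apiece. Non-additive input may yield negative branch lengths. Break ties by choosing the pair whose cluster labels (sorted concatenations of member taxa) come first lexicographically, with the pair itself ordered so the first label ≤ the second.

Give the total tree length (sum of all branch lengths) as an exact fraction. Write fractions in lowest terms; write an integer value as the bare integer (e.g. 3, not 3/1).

171/8

1. join I+K (d=7, Q=-56) ⇒ IK; edges |I|=3, |K|=4
  updated: d(IK,M)=17/2, d(IK,N)=1/2, d(IK,O)=12
2. join IK+M (d=17/2, Q=-61/2) ⇒ IKM; edges |IK|=23/8, |M|=45/8
  updated: d(IKM,N)=-2, d(IKM,O)=35/4
3. join IKM+N (d=-2, Q=-47/4) ⇒ IKMN; edges |IKM|=7/8, |N|=-23/8
  updated: d(IKMN,O)=63/8
4. join IKMN+O (d=63/8) ⇒ IKMNO; edges |IKMN|=63/16, |O|=63/16
final tree: ((((I:3,K:4):23/8,M:45/8):7/8,N:-23/8):63/16,O:63/16)
total length: 171/8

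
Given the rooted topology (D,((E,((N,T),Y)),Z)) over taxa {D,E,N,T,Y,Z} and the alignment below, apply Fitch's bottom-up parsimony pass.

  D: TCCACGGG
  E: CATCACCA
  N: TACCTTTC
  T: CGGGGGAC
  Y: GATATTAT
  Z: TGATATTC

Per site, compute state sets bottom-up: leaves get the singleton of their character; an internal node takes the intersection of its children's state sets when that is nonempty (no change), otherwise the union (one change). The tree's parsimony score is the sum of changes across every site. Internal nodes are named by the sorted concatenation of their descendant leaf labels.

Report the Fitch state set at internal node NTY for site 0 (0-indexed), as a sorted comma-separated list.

[col 0] NT: children N:{T}, T:{C} ∪→ {C,T}; cost 1
[col 0] NTY: children NT:{C,T}, Y:{G} ∪→ {C,G,T}; cost 1
[col 0] ENTY: children E:{C}, NTY:{C,G,T} ∩→ {C}; cost 0
[col 0] ENTYZ: children ENTY:{C}, Z:{T} ∪→ {C,T}; cost 1
[col 0] DENTYZ: children D:{T}, ENTYZ:{C,T} ∩→ {T}; cost 0
[col 1] NT: children N:{A}, T:{G} ∪→ {A,G}; cost 1
[col 1] NTY: children NT:{A,G}, Y:{A} ∩→ {A}; cost 0
[col 1] ENTY: children E:{A}, NTY:{A} ∩→ {A}; cost 0
[col 1] ENTYZ: children ENTY:{A}, Z:{G} ∪→ {A,G}; cost 1
[col 1] DENTYZ: children D:{C}, ENTYZ:{A,G} ∪→ {A,C,G}; cost 1
[col 2] NT: children N:{C}, T:{G} ∪→ {C,G}; cost 1
[col 2] NTY: children NT:{C,G}, Y:{T} ∪→ {C,G,T}; cost 1
[col 2] ENTY: children E:{T}, NTY:{C,G,T} ∩→ {T}; cost 0
[col 2] ENTYZ: children ENTY:{T}, Z:{A} ∪→ {A,T}; cost 1
[col 2] DENTYZ: children D:{C}, ENTYZ:{A,T} ∪→ {A,C,T}; cost 1
[col 3] NT: children N:{C}, T:{G} ∪→ {C,G}; cost 1
[col 3] NTY: children NT:{C,G}, Y:{A} ∪→ {A,C,G}; cost 1
[col 3] ENTY: children E:{C}, NTY:{A,C,G} ∩→ {C}; cost 0
[col 3] ENTYZ: children ENTY:{C}, Z:{T} ∪→ {C,T}; cost 1
[col 3] DENTYZ: children D:{A}, ENTYZ:{C,T} ∪→ {A,C,T}; cost 1
[col 4] NT: children N:{T}, T:{G} ∪→ {G,T}; cost 1
[col 4] NTY: children NT:{G,T}, Y:{T} ∩→ {T}; cost 0
[col 4] ENTY: children E:{A}, NTY:{T} ∪→ {A,T}; cost 1
[col 4] ENTYZ: children ENTY:{A,T}, Z:{A} ∩→ {A}; cost 0
[col 4] DENTYZ: children D:{C}, ENTYZ:{A} ∪→ {A,C}; cost 1
[col 5] NT: children N:{T}, T:{G} ∪→ {G,T}; cost 1
[col 5] NTY: children NT:{G,T}, Y:{T} ∩→ {T}; cost 0
[col 5] ENTY: children E:{C}, NTY:{T} ∪→ {C,T}; cost 1
[col 5] ENTYZ: children ENTY:{C,T}, Z:{T} ∩→ {T}; cost 0
[col 5] DENTYZ: children D:{G}, ENTYZ:{T} ∪→ {G,T}; cost 1
[col 6] NT: children N:{T}, T:{A} ∪→ {A,T}; cost 1
[col 6] NTY: children NT:{A,T}, Y:{A} ∩→ {A}; cost 0
[col 6] ENTY: children E:{C}, NTY:{A} ∪→ {A,C}; cost 1
[col 6] ENTYZ: children ENTY:{A,C}, Z:{T} ∪→ {A,C,T}; cost 1
[col 6] DENTYZ: children D:{G}, ENTYZ:{A,C,T} ∪→ {A,C,G,T}; cost 1
[col 7] NT: children N:{C}, T:{C} ∩→ {C}; cost 0
[col 7] NTY: children NT:{C}, Y:{T} ∪→ {C,T}; cost 1
[col 7] ENTY: children E:{A}, NTY:{C,T} ∪→ {A,C,T}; cost 1
[col 7] ENTYZ: children ENTY:{A,C,T}, Z:{C} ∩→ {C}; cost 0
[col 7] DENTYZ: children D:{G}, ENTYZ:{C} ∪→ {C,G}; cost 1
per-site changes: [3, 3, 4, 4, 3, 3, 4, 3]; total = 27

C,G,T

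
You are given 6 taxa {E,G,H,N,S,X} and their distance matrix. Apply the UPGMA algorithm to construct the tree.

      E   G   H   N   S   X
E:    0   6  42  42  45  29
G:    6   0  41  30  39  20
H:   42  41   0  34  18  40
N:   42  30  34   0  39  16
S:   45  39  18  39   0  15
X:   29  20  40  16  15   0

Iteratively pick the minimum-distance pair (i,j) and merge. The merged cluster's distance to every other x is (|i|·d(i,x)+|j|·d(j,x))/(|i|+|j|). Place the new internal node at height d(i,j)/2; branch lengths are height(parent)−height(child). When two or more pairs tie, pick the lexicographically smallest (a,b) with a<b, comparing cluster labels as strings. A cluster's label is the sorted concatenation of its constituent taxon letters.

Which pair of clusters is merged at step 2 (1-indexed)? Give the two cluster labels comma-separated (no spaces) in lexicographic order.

1. join E+G (d=6) ⇒ EG; edges |E|=3, |G|=3
  updated: d(EG,H)=83/2, d(EG,N)=36, d(EG,S)=42, d(EG,X)=49/2
2. join S+X (d=15) ⇒ SX; edges |S|=15/2, |X|=15/2
  updated: d(EG,SX)=133/4, d(H,SX)=29, d(N,SX)=55/2
3. join N+SX (d=55/2) ⇒ NSX; edges |N|=55/4, |SX|=25/4
  updated: d(EG,NSX)=205/6, d(H,NSX)=92/3
4. join H+NSX (d=92/3) ⇒ HNSX; edges |H|=46/3, |NSX|=19/12
  updated: d(EG,HNSX)=36
5. join EG+HNSX (d=36) ⇒ EGHNSX; edges |EG|=15, |HNSX|=8/3
final tree: ((E:3,G:3):15,(H:46/3,(N:55/4,(S:15/2,X:15/2):25/4):19/12):8/3)
total length: 907/12

S,X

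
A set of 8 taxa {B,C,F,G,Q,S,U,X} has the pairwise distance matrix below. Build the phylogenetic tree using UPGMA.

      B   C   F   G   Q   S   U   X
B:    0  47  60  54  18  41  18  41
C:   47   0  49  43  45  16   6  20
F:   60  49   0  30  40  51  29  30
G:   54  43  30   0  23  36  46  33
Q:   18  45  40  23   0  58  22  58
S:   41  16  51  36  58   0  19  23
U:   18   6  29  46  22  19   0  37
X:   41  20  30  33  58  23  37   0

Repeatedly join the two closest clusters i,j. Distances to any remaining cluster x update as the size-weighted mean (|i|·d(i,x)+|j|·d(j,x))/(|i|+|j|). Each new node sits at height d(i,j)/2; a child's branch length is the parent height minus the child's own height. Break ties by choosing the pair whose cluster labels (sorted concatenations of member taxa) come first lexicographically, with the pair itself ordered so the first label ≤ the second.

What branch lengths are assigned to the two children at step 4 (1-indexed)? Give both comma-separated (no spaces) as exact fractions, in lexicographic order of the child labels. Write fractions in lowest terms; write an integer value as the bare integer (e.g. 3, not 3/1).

55/12,40/3

step 1: merge (C,U) at d=6; branch lengths C→3, U→3; new cluster CU
  updated: d(B,CU)=65/2, d(CU,F)=39, d(CU,G)=89/2, d(CU,Q)=67/2, d(CU,S)=35/2, d(CU,X)=57/2
step 2: merge (CU,S) at d=35/2; branch lengths CU→23/4, S→35/4; new cluster CSU
  updated: d(B,CSU)=106/3, d(CSU,F)=43, d(CSU,G)=125/3, d(CSU,Q)=125/3, d(CSU,X)=80/3
step 3: merge (B,Q) at d=18; branch lengths B→9, Q→9; new cluster BQ
  updated: d(BQ,CSU)=77/2, d(BQ,F)=50, d(BQ,G)=77/2, d(BQ,X)=99/2
step 4: merge (CSU,X) at d=80/3; branch lengths CSU→55/12, X→40/3; new cluster CSUX
  updated: d(BQ,CSUX)=165/4, d(CSUX,F)=159/4, d(CSUX,G)=79/2
step 5: merge (F,G) at d=30; branch lengths F→15, G→15; new cluster FG
  updated: d(BQ,FG)=177/4, d(CSUX,FG)=317/8
step 6: merge (CSUX,FG) at d=317/8; branch lengths CSUX→311/48, FG→77/16; new cluster CFGSUX
  updated: d(BQ,CFGSUX)=169/4
step 7: merge (BQ,CFGSUX) at d=169/4; branch lengths BQ→97/8, CFGSUX→21/16; new cluster BCFGQSUX
final tree: ((B:9,Q:9):97/8,((((C:3,U:3):23/4,S:35/4):55/12,X:40/3):311/48,(F:15,G:15):77/16):21/16)
total length: 5335/48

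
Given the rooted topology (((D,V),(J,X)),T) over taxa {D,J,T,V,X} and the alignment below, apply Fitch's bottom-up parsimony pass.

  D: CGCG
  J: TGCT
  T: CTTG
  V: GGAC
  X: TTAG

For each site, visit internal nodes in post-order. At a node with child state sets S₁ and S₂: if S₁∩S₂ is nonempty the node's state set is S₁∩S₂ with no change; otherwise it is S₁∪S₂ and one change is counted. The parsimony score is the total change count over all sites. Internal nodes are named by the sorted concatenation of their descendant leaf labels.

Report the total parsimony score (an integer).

DV@0: {C} ∪ {G} = {C,G} (union, +1)
JX@0: {T} ∩ {T} = {T} (intersection, +0)
DJVX@0: {C,G} ∪ {T} = {C,G,T} (union, +1)
DJTVX@0: {C,G,T} ∩ {C} = {C} (intersection, +0)
DV@1: {G} ∩ {G} = {G} (intersection, +0)
JX@1: {G} ∪ {T} = {G,T} (union, +1)
DJVX@1: {G} ∩ {G,T} = {G} (intersection, +0)
DJTVX@1: {G} ∪ {T} = {G,T} (union, +1)
DV@2: {C} ∪ {A} = {A,C} (union, +1)
JX@2: {C} ∪ {A} = {A,C} (union, +1)
DJVX@2: {A,C} ∩ {A,C} = {A,C} (intersection, +0)
DJTVX@2: {A,C} ∪ {T} = {A,C,T} (union, +1)
DV@3: {G} ∪ {C} = {C,G} (union, +1)
JX@3: {T} ∪ {G} = {G,T} (union, +1)
DJVX@3: {C,G} ∩ {G,T} = {G} (intersection, +0)
DJTVX@3: {G} ∩ {G} = {G} (intersection, +0)
per-site changes: [2, 2, 3, 2]; total = 9

9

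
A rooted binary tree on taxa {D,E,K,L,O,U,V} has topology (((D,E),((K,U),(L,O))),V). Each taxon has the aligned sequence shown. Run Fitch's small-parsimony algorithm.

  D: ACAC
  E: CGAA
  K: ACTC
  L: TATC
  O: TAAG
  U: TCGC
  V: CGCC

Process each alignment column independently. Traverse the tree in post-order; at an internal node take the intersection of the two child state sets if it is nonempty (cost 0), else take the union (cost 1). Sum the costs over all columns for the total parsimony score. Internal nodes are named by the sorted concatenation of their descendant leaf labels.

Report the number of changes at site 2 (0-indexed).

DE@0: {A} ∪ {C} = {A,C} (union, +1)
KU@0: {A} ∪ {T} = {A,T} (union, +1)
LO@0: {T} ∩ {T} = {T} (intersection, +0)
KLOU@0: {A,T} ∩ {T} = {T} (intersection, +0)
DEKLOU@0: {A,C} ∪ {T} = {A,C,T} (union, +1)
DEKLOUV@0: {A,C,T} ∩ {C} = {C} (intersection, +0)
DE@1: {C} ∪ {G} = {C,G} (union, +1)
KU@1: {C} ∩ {C} = {C} (intersection, +0)
LO@1: {A} ∩ {A} = {A} (intersection, +0)
KLOU@1: {C} ∪ {A} = {A,C} (union, +1)
DEKLOU@1: {C,G} ∩ {A,C} = {C} (intersection, +0)
DEKLOUV@1: {C} ∪ {G} = {C,G} (union, +1)
DE@2: {A} ∩ {A} = {A} (intersection, +0)
KU@2: {T} ∪ {G} = {G,T} (union, +1)
LO@2: {T} ∪ {A} = {A,T} (union, +1)
KLOU@2: {G,T} ∩ {A,T} = {T} (intersection, +0)
DEKLOU@2: {A} ∪ {T} = {A,T} (union, +1)
DEKLOUV@2: {A,T} ∪ {C} = {A,C,T} (union, +1)
DE@3: {C} ∪ {A} = {A,C} (union, +1)
KU@3: {C} ∩ {C} = {C} (intersection, +0)
LO@3: {C} ∪ {G} = {C,G} (union, +1)
KLOU@3: {C} ∩ {C,G} = {C} (intersection, +0)
DEKLOU@3: {A,C} ∩ {C} = {C} (intersection, +0)
DEKLOUV@3: {C} ∩ {C} = {C} (intersection, +0)
per-site changes: [3, 3, 4, 2]; total = 12

4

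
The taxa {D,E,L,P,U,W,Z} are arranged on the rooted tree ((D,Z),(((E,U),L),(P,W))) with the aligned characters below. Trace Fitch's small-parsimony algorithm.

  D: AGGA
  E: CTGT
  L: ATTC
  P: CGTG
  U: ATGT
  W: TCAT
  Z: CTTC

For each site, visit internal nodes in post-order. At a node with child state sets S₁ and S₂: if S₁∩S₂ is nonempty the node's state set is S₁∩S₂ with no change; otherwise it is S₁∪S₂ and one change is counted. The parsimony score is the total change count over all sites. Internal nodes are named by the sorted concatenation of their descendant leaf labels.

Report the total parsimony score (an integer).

14

[col 0] DZ: children D:{A}, Z:{C} ∪→ {A,C}; cost 1
[col 0] EU: children E:{C}, U:{A} ∪→ {A,C}; cost 1
[col 0] ELU: children EU:{A,C}, L:{A} ∩→ {A}; cost 0
[col 0] PW: children P:{C}, W:{T} ∪→ {C,T}; cost 1
[col 0] ELPUW: children ELU:{A}, PW:{C,T} ∪→ {A,C,T}; cost 1
[col 0] DELPUWZ: children DZ:{A,C}, ELPUW:{A,C,T} ∩→ {A,C}; cost 0
[col 1] DZ: children D:{G}, Z:{T} ∪→ {G,T}; cost 1
[col 1] EU: children E:{T}, U:{T} ∩→ {T}; cost 0
[col 1] ELU: children EU:{T}, L:{T} ∩→ {T}; cost 0
[col 1] PW: children P:{G}, W:{C} ∪→ {C,G}; cost 1
[col 1] ELPUW: children ELU:{T}, PW:{C,G} ∪→ {C,G,T}; cost 1
[col 1] DELPUWZ: children DZ:{G,T}, ELPUW:{C,G,T} ∩→ {G,T}; cost 0
[col 2] DZ: children D:{G}, Z:{T} ∪→ {G,T}; cost 1
[col 2] EU: children E:{G}, U:{G} ∩→ {G}; cost 0
[col 2] ELU: children EU:{G}, L:{T} ∪→ {G,T}; cost 1
[col 2] PW: children P:{T}, W:{A} ∪→ {A,T}; cost 1
[col 2] ELPUW: children ELU:{G,T}, PW:{A,T} ∩→ {T}; cost 0
[col 2] DELPUWZ: children DZ:{G,T}, ELPUW:{T} ∩→ {T}; cost 0
[col 3] DZ: children D:{A}, Z:{C} ∪→ {A,C}; cost 1
[col 3] EU: children E:{T}, U:{T} ∩→ {T}; cost 0
[col 3] ELU: children EU:{T}, L:{C} ∪→ {C,T}; cost 1
[col 3] PW: children P:{G}, W:{T} ∪→ {G,T}; cost 1
[col 3] ELPUW: children ELU:{C,T}, PW:{G,T} ∩→ {T}; cost 0
[col 3] DELPUWZ: children DZ:{A,C}, ELPUW:{T} ∪→ {A,C,T}; cost 1
per-site changes: [4, 3, 3, 4]; total = 14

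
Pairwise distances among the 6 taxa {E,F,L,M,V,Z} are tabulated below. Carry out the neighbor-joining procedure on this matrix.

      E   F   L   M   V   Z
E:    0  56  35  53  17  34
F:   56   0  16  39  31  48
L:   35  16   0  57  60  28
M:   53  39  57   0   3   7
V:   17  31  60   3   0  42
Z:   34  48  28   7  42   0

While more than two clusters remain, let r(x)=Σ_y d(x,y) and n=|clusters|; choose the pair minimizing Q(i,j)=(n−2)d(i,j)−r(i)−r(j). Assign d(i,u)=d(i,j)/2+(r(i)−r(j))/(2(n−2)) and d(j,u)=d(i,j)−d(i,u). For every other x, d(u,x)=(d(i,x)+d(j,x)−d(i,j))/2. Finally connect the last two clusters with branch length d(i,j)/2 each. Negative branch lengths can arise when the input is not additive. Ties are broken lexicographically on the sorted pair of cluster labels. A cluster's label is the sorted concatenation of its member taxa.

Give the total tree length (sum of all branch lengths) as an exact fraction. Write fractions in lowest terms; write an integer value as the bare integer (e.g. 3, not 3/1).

323/4

1. join F+L (d=16, Q=-322) ⇒ FL; edges |F|=29/4, |L|=35/4
  updated: d(E,FL)=75/2, d(FL,M)=40, d(FL,V)=75/2, d(FL,Z)=30
2. join M+Z (d=7, Q=-195) ⇒ MZ; edges |M|=11/6, |Z|=31/6
  updated: d(E,MZ)=40, d(FL,MZ)=63/2, d(MZ,V)=19
3. join E+V (d=17, Q=-134) ⇒ EV; edges |E|=55/4, |V|=13/4
  updated: d(EV,FL)=29, d(EV,MZ)=21
4. join EV+FL (d=29, Q=-163/2) ⇒ EFLV; edges |EV|=37/4, |FL|=79/4
  updated: d(EFLV,MZ)=47/4
5. join EFLV+MZ (d=47/4) ⇒ EFLMVZ; edges |EFLV|=47/8, |MZ|=47/8
final tree: (((E:55/4,V:13/4):37/4,(F:29/4,L:35/4):79/4):47/8,(M:11/6,Z:31/6):47/8)
total length: 323/4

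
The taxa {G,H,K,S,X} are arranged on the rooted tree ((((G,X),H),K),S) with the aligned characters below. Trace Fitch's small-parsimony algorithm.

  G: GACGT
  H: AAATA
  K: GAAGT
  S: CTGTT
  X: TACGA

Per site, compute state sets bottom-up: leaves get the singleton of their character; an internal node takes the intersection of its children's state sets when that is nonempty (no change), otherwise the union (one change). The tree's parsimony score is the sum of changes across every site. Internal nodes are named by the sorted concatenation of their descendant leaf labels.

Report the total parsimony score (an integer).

10

[col 0] GX: children G:{G}, X:{T} ∪→ {G,T}; cost 1
[col 0] GHX: children GX:{G,T}, H:{A} ∪→ {A,G,T}; cost 1
[col 0] GHKX: children GHX:{A,G,T}, K:{G} ∩→ {G}; cost 0
[col 0] GHKSX: children GHKX:{G}, S:{C} ∪→ {C,G}; cost 1
[col 1] GX: children G:{A}, X:{A} ∩→ {A}; cost 0
[col 1] GHX: children GX:{A}, H:{A} ∩→ {A}; cost 0
[col 1] GHKX: children GHX:{A}, K:{A} ∩→ {A}; cost 0
[col 1] GHKSX: children GHKX:{A}, S:{T} ∪→ {A,T}; cost 1
[col 2] GX: children G:{C}, X:{C} ∩→ {C}; cost 0
[col 2] GHX: children GX:{C}, H:{A} ∪→ {A,C}; cost 1
[col 2] GHKX: children GHX:{A,C}, K:{A} ∩→ {A}; cost 0
[col 2] GHKSX: children GHKX:{A}, S:{G} ∪→ {A,G}; cost 1
[col 3] GX: children G:{G}, X:{G} ∩→ {G}; cost 0
[col 3] GHX: children GX:{G}, H:{T} ∪→ {G,T}; cost 1
[col 3] GHKX: children GHX:{G,T}, K:{G} ∩→ {G}; cost 0
[col 3] GHKSX: children GHKX:{G}, S:{T} ∪→ {G,T}; cost 1
[col 4] GX: children G:{T}, X:{A} ∪→ {A,T}; cost 1
[col 4] GHX: children GX:{A,T}, H:{A} ∩→ {A}; cost 0
[col 4] GHKX: children GHX:{A}, K:{T} ∪→ {A,T}; cost 1
[col 4] GHKSX: children GHKX:{A,T}, S:{T} ∩→ {T}; cost 0
per-site changes: [3, 1, 2, 2, 2]; total = 10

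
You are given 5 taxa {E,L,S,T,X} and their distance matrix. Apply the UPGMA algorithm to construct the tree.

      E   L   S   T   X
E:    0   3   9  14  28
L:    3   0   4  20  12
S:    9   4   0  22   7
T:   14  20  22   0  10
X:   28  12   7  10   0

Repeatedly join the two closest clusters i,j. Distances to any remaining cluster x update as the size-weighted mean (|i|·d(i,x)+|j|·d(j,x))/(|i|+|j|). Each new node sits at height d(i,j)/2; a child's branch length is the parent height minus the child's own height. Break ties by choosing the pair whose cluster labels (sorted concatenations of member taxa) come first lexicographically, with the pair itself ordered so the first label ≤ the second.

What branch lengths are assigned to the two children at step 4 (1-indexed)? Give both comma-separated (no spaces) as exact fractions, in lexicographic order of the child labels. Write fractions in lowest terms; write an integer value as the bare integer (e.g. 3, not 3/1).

iteration 1: select E,L (d=3); attach at lengths (3/2, 3/2); label the merged cluster EL
  updated: d(EL,S)=13/2, d(EL,T)=17, d(EL,X)=20
iteration 2: select EL,S (d=13/2); attach at lengths (7/4, 13/4); label the merged cluster ELS
  updated: d(ELS,T)=56/3, d(ELS,X)=47/3
iteration 3: select T,X (d=10); attach at lengths (5, 5); label the merged cluster TX
  updated: d(ELS,TX)=103/6
iteration 4: select ELS,TX (d=103/6); attach at lengths (16/3, 43/12); label the merged cluster ELSTX
final tree: (((E:3/2,L:3/2):7/4,S:13/4):16/3,(T:5,X:5):43/12)
total length: 323/12

16/3,43/12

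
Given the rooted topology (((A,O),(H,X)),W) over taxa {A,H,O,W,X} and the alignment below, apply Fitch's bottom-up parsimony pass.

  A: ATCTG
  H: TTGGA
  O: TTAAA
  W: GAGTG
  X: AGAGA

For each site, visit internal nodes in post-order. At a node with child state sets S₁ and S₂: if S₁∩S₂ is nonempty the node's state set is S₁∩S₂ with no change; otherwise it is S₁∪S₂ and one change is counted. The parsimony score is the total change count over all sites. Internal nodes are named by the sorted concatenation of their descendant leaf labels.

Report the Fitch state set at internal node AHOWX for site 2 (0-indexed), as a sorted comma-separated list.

AO@0: {A} ∪ {T} = {A,T} (union, +1)
HX@0: {T} ∪ {A} = {A,T} (union, +1)
AHOX@0: {A,T} ∩ {A,T} = {A,T} (intersection, +0)
AHOWX@0: {A,T} ∪ {G} = {A,G,T} (union, +1)
AO@1: {T} ∩ {T} = {T} (intersection, +0)
HX@1: {T} ∪ {G} = {G,T} (union, +1)
AHOX@1: {T} ∩ {G,T} = {T} (intersection, +0)
AHOWX@1: {T} ∪ {A} = {A,T} (union, +1)
AO@2: {C} ∪ {A} = {A,C} (union, +1)
HX@2: {G} ∪ {A} = {A,G} (union, +1)
AHOX@2: {A,C} ∩ {A,G} = {A} (intersection, +0)
AHOWX@2: {A} ∪ {G} = {A,G} (union, +1)
AO@3: {T} ∪ {A} = {A,T} (union, +1)
HX@3: {G} ∩ {G} = {G} (intersection, +0)
AHOX@3: {A,T} ∪ {G} = {A,G,T} (union, +1)
AHOWX@3: {A,G,T} ∩ {T} = {T} (intersection, +0)
AO@4: {G} ∪ {A} = {A,G} (union, +1)
HX@4: {A} ∩ {A} = {A} (intersection, +0)
AHOX@4: {A,G} ∩ {A} = {A} (intersection, +0)
AHOWX@4: {A} ∪ {G} = {A,G} (union, +1)
per-site changes: [3, 2, 3, 2, 2]; total = 12

A,G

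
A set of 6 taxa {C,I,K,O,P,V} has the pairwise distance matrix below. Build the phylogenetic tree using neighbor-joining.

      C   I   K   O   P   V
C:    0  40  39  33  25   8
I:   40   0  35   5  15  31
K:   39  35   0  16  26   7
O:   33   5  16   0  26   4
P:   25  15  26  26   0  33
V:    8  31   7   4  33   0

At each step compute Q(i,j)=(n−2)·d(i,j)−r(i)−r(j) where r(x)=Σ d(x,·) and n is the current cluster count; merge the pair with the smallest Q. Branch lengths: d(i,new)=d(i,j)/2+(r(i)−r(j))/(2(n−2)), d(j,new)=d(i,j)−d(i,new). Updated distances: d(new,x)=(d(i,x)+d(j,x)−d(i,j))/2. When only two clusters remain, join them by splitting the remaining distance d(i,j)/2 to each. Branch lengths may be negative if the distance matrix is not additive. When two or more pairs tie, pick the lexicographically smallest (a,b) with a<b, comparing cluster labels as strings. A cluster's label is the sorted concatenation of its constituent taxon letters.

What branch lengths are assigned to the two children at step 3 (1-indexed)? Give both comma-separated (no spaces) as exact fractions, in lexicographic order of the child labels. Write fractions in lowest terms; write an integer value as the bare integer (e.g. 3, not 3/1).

iteration 1: select C,V (d=8, Q=-196); attach at lengths (47/4, -15/4); label the merged cluster CV
  updated: d(CV,I)=63/2, d(CV,K)=19, d(CV,O)=29/2, d(CV,P)=25
iteration 2: select I,P (d=15, Q=-267/2); attach at lengths (79/12, 101/12); label the merged cluster IP
  updated: d(CV,IP)=83/4, d(IP,K)=23, d(IP,O)=8
iteration 3: select CV,K (d=19, Q=-297/4); attach at lengths (137/16, 167/16); label the merged cluster CKV
  updated: d(CKV,IP)=99/8, d(CKV,O)=23/4
iteration 4: select CKV,IP (d=99/8, Q=-209/8); attach at lengths (81/16, 117/16); label the merged cluster CIKPV
  updated: d(CIKPV,O)=11/16
iteration 5: select CIKPV,O (d=11/16); attach at lengths (11/32, 11/32); label the merged cluster CIKOPV
final tree: ((((C:47/4,V:-15/4):137/16,K:167/16):81/16,(I:79/12,P:101/12):117/16):11/32,O:11/32)
total length: 881/16

137/16,167/16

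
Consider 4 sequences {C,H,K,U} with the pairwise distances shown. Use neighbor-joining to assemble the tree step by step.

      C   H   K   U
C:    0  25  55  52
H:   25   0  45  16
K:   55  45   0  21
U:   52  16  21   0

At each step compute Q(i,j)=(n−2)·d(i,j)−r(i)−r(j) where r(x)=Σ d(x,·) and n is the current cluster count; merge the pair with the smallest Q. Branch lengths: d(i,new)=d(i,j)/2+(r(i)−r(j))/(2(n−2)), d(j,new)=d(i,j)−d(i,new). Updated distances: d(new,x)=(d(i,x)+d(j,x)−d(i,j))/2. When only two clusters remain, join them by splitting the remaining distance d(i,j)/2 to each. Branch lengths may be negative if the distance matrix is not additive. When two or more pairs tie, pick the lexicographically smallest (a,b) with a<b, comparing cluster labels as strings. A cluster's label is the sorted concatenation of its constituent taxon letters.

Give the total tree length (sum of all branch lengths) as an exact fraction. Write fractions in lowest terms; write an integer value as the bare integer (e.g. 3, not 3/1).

65

1. join C+H (d=25, Q=-168) ⇒ CH; edges |C|=24, |H|=1
  updated: d(CH,K)=75/2, d(CH,U)=43/2
2. join CH+K (d=75/2, Q=-80) ⇒ CHK; edges |CH|=19, |K|=37/2
  updated: d(CHK,U)=5/2
3. join CHK+U (d=5/2) ⇒ CHKU; edges |CHK|=5/4, |U|=5/4
final tree: (((C:24,H:1):19,K:37/2):5/4,U:5/4)
total length: 65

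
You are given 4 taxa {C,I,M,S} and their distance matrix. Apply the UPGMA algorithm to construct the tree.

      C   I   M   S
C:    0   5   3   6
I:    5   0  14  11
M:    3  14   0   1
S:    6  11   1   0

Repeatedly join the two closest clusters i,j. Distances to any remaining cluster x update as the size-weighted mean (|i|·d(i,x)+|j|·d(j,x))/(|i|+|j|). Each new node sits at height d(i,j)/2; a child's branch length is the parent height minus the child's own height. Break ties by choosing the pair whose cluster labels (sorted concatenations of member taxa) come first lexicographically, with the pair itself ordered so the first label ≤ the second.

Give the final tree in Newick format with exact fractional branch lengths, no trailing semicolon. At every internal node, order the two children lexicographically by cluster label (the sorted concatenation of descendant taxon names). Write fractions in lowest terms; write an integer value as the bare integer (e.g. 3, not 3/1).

((C:9/4,(M:1/2,S:1/2):7/4):11/4,I:5)

1. join M+S (d=1) ⇒ MS; edges |M|=1/2, |S|=1/2
  updated: d(C,MS)=9/2, d(I,MS)=25/2
2. join C+MS (d=9/2) ⇒ CMS; edges |C|=9/4, |MS|=7/4
  updated: d(CMS,I)=10
3. join CMS+I (d=10) ⇒ CIMS; edges |CMS|=11/4, |I|=5
final tree: ((C:9/4,(M:1/2,S:1/2):7/4):11/4,I:5)
total length: 51/4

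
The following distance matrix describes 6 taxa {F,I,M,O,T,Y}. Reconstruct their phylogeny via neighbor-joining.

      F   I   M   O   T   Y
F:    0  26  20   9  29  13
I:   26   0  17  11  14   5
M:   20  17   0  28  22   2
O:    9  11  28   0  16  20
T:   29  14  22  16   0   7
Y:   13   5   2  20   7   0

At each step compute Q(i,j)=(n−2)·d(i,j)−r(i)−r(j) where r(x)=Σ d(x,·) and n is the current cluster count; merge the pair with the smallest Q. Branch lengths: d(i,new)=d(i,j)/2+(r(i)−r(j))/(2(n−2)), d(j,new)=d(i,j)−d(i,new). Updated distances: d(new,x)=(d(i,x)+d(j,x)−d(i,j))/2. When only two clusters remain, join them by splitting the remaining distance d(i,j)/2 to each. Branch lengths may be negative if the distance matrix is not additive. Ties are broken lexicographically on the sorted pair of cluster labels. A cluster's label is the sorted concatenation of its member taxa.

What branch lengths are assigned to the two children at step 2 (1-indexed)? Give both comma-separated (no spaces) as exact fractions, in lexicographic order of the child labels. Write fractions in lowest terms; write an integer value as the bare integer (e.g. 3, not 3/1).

iteration 1: select F,O (d=9, Q=-145); attach at lengths (49/8, 23/8); label the merged cluster FO
  updated: d(FO,I)=14, d(FO,M)=39/2, d(FO,T)=18, d(FO,Y)=12
iteration 2: select M,Y (d=2, Q=-161/2); attach at lengths (27/4, -19/4); label the merged cluster MY
  updated: d(FO,MY)=59/4, d(I,MY)=10, d(MY,T)=27/2
iteration 3: select FO,I (d=14, Q=-227/4); attach at lengths (147/16, 77/16); label the merged cluster FIO
  updated: d(FIO,MY)=43/8, d(FIO,T)=9
iteration 4: select FIO,MY (d=43/8, Q=-223/8); attach at lengths (7/16, 79/16); label the merged cluster FIMOY
  updated: d(FIMOY,T)=137/16
iteration 5: select FIMOY,T (d=137/16); attach at lengths (137/32, 137/32); label the merged cluster FIMOTY
final tree: ((((F:49/8,O:23/8):147/16,I:77/16):7/16,(M:27/4,Y:-19/4):79/16):137/32,T:137/32)
total length: 623/16

27/4,-19/4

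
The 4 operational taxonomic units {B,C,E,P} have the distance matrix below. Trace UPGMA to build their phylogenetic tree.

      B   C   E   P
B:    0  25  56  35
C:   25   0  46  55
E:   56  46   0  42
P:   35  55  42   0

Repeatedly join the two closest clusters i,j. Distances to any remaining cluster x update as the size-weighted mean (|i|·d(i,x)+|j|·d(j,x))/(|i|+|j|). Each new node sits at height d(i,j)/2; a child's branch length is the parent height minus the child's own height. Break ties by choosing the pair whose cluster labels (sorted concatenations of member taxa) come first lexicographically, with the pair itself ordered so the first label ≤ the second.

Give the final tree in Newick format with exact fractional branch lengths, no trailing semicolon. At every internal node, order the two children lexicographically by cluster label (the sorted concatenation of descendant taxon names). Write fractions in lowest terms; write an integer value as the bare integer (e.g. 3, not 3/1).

step 1: merge (B,C) at d=25; branch lengths B→25/2, C→25/2; new cluster BC
  updated: d(BC,E)=51, d(BC,P)=45
step 2: merge (E,P) at d=42; branch lengths E→21, P→21; new cluster EP
  updated: d(BC,EP)=48
step 3: merge (BC,EP) at d=48; branch lengths BC→23/2, EP→3; new cluster BCEP
final tree: ((B:25/2,C:25/2):23/2,(E:21,P:21):3)
total length: 163/2

((B:25/2,C:25/2):23/2,(E:21,P:21):3)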